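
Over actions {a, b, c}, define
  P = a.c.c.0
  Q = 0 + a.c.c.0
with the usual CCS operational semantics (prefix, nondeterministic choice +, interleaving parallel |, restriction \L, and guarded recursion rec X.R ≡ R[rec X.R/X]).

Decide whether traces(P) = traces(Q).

Reachable graph of P (4 states):
  s0 = a.c.c.0 has moves =a=> s1
  s1 = c.c.0 has moves =c=> s2
  s2 = c.0 has moves =c=> s3
  s3 = 0 has moves ·
Reachable graph of Q (4 states):
  t0 = 0 + a.c.c.0 has moves =a=> t1
  t1 = c.c.0 has moves =c=> t2
  t2 = c.0 has moves =c=> t3
  t3 = 0 has moves ·
Coarsest stable partition (strong bisimilarity classes):
  B0 = {s0, t0}
  B1 = {s1, t1}
  B2 = {s2, t2}
  B3 = {s3, t3}
s0 ∈ B0, t0 ∈ B0 → same block
Bisimilar ⇒ trace-equivalent.

trace-equivalent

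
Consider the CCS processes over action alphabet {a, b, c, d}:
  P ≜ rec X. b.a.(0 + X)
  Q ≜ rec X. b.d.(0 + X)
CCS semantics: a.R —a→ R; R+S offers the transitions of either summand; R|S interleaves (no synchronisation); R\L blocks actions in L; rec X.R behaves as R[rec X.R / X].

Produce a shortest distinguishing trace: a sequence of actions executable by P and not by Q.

ba

LTS(P): 3 reachable states
  u0 = rec X. b.a.(0 + X) :: =b=> u1
  u1 = a.(0 + (rec X. b.a.(0 + X))) :: =a=> u2
  u2 = 0 + (rec X. b.a.(0 + X)) :: =b=> u1
LTS(Q): 3 reachable states
  v0 = rec X. b.d.(0 + X) :: =b=> v1
  v1 = d.(0 + (rec X. b.d.(0 + X))) :: =d=> v2
  v2 = 0 + (rec X. b.d.(0 + X)) :: =b=> v1
Run σ = ⟨ba⟩ on P: start {u0}
  after b @ step 1: {u1}
  after a @ step 2: {u2}
  — P admits the full trace.
Run σ = ⟨ba⟩ on Q: start {v0}
  after b @ step 1: {v1}
  after a @ step 2: ∅ (Q stuck)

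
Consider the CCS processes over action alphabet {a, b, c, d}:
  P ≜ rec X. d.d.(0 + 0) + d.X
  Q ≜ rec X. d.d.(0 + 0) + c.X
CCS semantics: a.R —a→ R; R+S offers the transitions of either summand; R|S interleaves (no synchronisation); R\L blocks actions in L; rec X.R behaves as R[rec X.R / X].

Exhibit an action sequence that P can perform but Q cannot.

LTS(P): 3 reachable states
  p0 = rec X. d.d.(0 + 0) + d.X ⊢ --d--▸ p0, --d--▸ p1
  p1 = d.(0 + 0) ⊢ --d--▸ p2
  p2 = 0 + 0 ⊢ (no moves)
LTS(Q): 3 reachable states
  q0 = rec X. d.d.(0 + 0) + c.X ⊢ --c--▸ q0, --d--▸ q1
  q1 = d.(0 + 0) ⊢ --d--▸ q2
  q2 = 0 + 0 ⊢ (no moves)
Run σ = ⟨ddd⟩ on P: start {p0}
  step 1 (d): {p0, p1}
  step 2 (d): {p0, p1, p2}
  step 3 (d): {p0, p1, p2}
  ✓ P
Run σ = ⟨ddd⟩ on Q: start {q0}
  step 1 (d): {q1}
  step 2 (d): {q2}
  step 3 (d): ∅ (Q stuck)

ddd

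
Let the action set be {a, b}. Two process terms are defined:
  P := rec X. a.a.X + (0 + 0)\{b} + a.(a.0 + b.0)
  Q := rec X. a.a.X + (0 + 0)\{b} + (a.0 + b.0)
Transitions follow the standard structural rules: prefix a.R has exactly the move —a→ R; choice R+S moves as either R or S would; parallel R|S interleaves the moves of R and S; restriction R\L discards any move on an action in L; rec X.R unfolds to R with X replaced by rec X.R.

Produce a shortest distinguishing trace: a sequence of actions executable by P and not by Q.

ab

Reachable graph of P (4 states):
  m0 = rec X. a.a.X + (0 + 0)\{b} + a.(a.0 + b.0) → —a→ m1, —a→ m2
  m1 = a.(rec X. a.a.X + (0 + 0)\{b} + a.(a.0 + b.0)) → —a→ m0
  m2 = a.0 + b.0 → —a→ m3, —b→ m3
  m3 = 0 → ∅
Reachable graph of Q (3 states):
  n0 = rec X. a.a.X + (0 + 0)\{b} + (a.0 + b.0) → —a→ n1, —a→ n2, —b→ n1
  n1 = 0 → ∅
  n2 = a.(rec X. a.a.X + (0 + 0)\{b} + (a.0 + b.0)) → —a→ n0
Trace ⟨ab⟩ through P, begin at {m0}:
  after a @ step 1: {m1, m2}
  after b @ step 2: {m3}
  — P admits the full trace.
Trace ⟨ab⟩ through Q, begin at {n0}:
  after a @ step 1: {n1, n2}
  after b @ step 2: ∅  — Q cannot continue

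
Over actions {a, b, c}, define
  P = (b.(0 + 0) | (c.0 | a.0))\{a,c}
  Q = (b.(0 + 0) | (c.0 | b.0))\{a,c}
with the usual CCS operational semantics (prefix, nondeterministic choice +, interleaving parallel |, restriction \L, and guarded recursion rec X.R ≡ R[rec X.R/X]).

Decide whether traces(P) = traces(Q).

P's transition system — 2 states:
  p0 = (b.(0 + 0) | (c.0 | a.0))\{a,c} ⊢ --b--▸ p1
  p1 = ((0 + 0) | (c.0 | a.0))\{a,c} ⊢ stopped
Q's transition system — 4 states:
  q0 = (b.(0 + 0) | (c.0 | b.0))\{a,c} ⊢ --b--▸ q1, --b--▸ q2
  q1 = ((0 + 0) | (c.0 | b.0))\{a,c} ⊢ --b--▸ q3
  q2 = (b.(0 + 0) | (c.0 | 0))\{a,c} ⊢ --b--▸ q3
  q3 = ((0 + 0) | (c.0 | 0))\{a,c} ⊢ stopped
Trace ⟨bb⟩ through Q, begin at {q0}:
  after b @ step 1: {q1, q2}
  after b @ step 2: {q3}
  ✓ Q
Trace ⟨bb⟩ through P, begin at {p0}:
  after b @ step 1: {p1}
  after b @ step 2: ∅ (P stuck)

traces(P) ≠ traces(Q) — witness ⟨bb⟩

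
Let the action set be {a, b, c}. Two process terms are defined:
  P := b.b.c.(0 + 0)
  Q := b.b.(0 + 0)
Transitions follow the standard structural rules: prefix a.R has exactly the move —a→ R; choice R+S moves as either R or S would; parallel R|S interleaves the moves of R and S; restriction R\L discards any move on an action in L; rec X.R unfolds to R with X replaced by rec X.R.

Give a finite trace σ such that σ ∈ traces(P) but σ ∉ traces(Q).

LTS(P): 4 reachable states
  s0 = b.b.c.(0 + 0) :: —b→ s1
  s1 = b.c.(0 + 0) :: —b→ s2
  s2 = c.(0 + 0) :: —c→ s3
  s3 = 0 + 0 :: ∅
LTS(Q): 3 reachable states
  t0 = b.b.(0 + 0) :: —b→ t1
  t1 = b.(0 + 0) :: —b→ t2
  t2 = 0 + 0 :: ∅
Executing bbc from P (initial set {s0}):
  step 1 (b): {s1}
  step 2 (b): {s2}
  step 3 (c): {s3}
  ✓ P
Executing bbc from Q (initial set {t0}):
  step 1 (b): {t1}
  step 2 (b): {t2}
  step 3 (c): ∅  — Q cannot continue

bbc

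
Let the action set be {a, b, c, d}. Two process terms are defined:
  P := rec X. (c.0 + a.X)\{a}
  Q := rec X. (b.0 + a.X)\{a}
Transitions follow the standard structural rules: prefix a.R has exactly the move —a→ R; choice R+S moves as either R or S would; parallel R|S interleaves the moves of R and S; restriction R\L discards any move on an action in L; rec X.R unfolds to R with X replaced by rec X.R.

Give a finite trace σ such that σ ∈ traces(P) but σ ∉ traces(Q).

c

Reachable graph of P (2 states):
  p0 = rec X. (c.0 + a.X)\{a} ⊢ —c→ p1
  p1 = 0\{a} ⊢ stopped
Reachable graph of Q (2 states):
  q0 = rec X. (b.0 + a.X)\{a} ⊢ —b→ q1
  q1 = 0\{a} ⊢ stopped
Trace ⟨c⟩ through P, begin at {p0}:
  step 1 (c): {p1}
  — P admits the full trace.
Trace ⟨c⟩ through Q, begin at {q0}:
  step 1 (c): ∅ (Q stuck)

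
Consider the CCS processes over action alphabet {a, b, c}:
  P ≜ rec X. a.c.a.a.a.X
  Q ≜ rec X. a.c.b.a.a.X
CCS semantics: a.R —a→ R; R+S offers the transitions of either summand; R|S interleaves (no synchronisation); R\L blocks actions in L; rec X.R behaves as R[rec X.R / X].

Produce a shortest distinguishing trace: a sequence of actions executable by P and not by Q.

P's transition system — 5 states:
  s0 = rec X. a.c.a.a.a.X ⊢ —a→ s1
  s1 = c.a.a.a.(rec X. a.c.a.a.a.X) ⊢ —c→ s2
  s2 = a.a.a.(rec X. a.c.a.a.a.X) ⊢ —a→ s3
  s3 = a.a.(rec X. a.c.a.a.a.X) ⊢ —a→ s4
  s4 = a.(rec X. a.c.a.a.a.X) ⊢ —a→ s0
Q's transition system — 5 states:
  t0 = rec X. a.c.b.a.a.X ⊢ —a→ t1
  t1 = c.b.a.a.(rec X. a.c.b.a.a.X) ⊢ —c→ t2
  t2 = b.a.a.(rec X. a.c.b.a.a.X) ⊢ —b→ t3
  t3 = a.a.(rec X. a.c.b.a.a.X) ⊢ —a→ t4
  t4 = a.(rec X. a.c.b.a.a.X) ⊢ —a→ t0
Trace ⟨aca⟩ through P, begin at {s0}:
  step 1 (a): {s1}
  step 2 (c): {s2}
  step 3 (a): {s3}
  — P admits the full trace.
Trace ⟨aca⟩ through Q, begin at {t0}:
  step 1 (a): {t1}
  step 2 (c): {t2}
  step 3 (a): ∅  — Q cannot continue

aca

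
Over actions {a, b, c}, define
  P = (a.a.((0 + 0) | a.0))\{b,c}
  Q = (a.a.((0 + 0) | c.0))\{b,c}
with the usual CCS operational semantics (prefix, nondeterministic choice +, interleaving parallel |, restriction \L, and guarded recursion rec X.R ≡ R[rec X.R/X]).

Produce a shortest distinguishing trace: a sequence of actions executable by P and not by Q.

P's transition system — 4 states:
  m0 = (a.a.((0 + 0) | a.0))\{b,c} | ··a··> m1
  m1 = (a.((0 + 0) | a.0))\{b,c} | ··a··> m2
  m2 = ((0 + 0) | a.0)\{b,c} | ··a··> m3
  m3 = ((0 + 0) | 0)\{b,c} | (no moves)
Q's transition system — 3 states:
  n0 = (a.a.((0 + 0) | c.0))\{b,c} | ··a··> n1
  n1 = (a.((0 + 0) | c.0))\{b,c} | ··a··> n2
  n2 = ((0 + 0) | c.0)\{b,c} | (no moves)
Trace ⟨aaa⟩ through P, begin at {m0}:
  [1] a ⇒ {m1}
  [2] a ⇒ {m2}
  [3] a ⇒ {m3}
  — P admits the full trace.
Trace ⟨aaa⟩ through Q, begin at {n0}:
  [1] a ⇒ {n1}
  [2] a ⇒ {n2}
  [3] a ⇒ ∅  — Q cannot continue

aaa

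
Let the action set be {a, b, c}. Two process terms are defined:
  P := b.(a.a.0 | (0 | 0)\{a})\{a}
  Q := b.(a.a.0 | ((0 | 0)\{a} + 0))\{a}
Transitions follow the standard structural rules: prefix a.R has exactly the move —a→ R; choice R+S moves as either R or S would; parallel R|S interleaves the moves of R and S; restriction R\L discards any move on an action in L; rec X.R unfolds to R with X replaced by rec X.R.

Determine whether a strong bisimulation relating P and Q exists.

bisimilar

P's transition system — 2 states:
  m0 = b.(a.a.0 | (0 | 0)\{a})\{a} :: --b--▸ m1
  m1 = (a.a.0 | (0 | 0)\{a})\{a} :: stopped
Q's transition system — 2 states:
  n0 = b.(a.a.0 | ((0 | 0)\{a} + 0))\{a} :: --b--▸ n1
  n1 = (a.a.0 | ((0 | 0)\{a} + 0))\{a} :: stopped
Bisimilarity quotient blocks:
  B0 = {m0, n0}
  B1 = {m1, n1}
m0 ∈ B0, n0 ∈ B0 → same block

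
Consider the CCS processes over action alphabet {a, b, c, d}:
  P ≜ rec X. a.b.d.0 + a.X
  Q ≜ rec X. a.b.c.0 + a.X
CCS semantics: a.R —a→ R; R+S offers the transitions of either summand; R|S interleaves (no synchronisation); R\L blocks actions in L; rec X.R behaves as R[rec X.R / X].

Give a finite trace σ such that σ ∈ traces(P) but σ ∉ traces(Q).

LTS(P): 4 reachable states
  s0 = rec X. a.b.d.0 + a.X → =a=> s0, =a=> s1
  s1 = b.d.0 → =b=> s2
  s2 = d.0 → =d=> s3
  s3 = 0 → stopped
LTS(Q): 4 reachable states
  t0 = rec X. a.b.c.0 + a.X → =a=> t0, =a=> t1
  t1 = b.c.0 → =b=> t2
  t2 = c.0 → =c=> t3
  t3 = 0 → stopped
Run σ = ⟨abd⟩ on P: start {s0}
  after a @ step 1: {s0, s1}
  after b @ step 2: {s2}
  after d @ step 3: {s3}
  ✓ P
Run σ = ⟨abd⟩ on Q: start {t0}
  after a @ step 1: {t0, t1}
  after b @ step 2: {t2}
  after d @ step 3: ∅ (Q stuck)

abd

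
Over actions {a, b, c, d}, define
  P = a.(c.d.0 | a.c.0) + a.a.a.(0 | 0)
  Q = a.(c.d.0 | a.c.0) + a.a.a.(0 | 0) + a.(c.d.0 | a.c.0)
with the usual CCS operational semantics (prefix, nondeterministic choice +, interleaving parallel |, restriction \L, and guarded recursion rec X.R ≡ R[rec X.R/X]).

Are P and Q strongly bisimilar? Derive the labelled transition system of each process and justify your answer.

bisimilar

LTS(P): 12 reachable states
  s0 = a.(c.d.0 | a.c.0) + a.a.a.(0 | 0) → --a--▸ s1, --a--▸ s2
  s1 = a.a.(0 | 0) → --a--▸ s3
  s2 = c.d.0 | a.c.0 → --a--▸ s4, --c--▸ s5
  s3 = a.(0 | 0) → --a--▸ s6
  s4 = c.d.0 | c.0 → --c--▸ s7, --c--▸ s8
  s5 = d.0 | a.c.0 → --a--▸ s8, --d--▸ s9
  s6 = 0 | 0 → deadlocked
  s7 = c.d.0 | 0 → --c--▸ s10
  s8 = d.0 | c.0 → --c--▸ s10, --d--▸ s11
  s9 = 0 | a.c.0 → --a--▸ s11
  s10 = d.0 | 0 → --d--▸ s6
  s11 = 0 | c.0 → --c--▸ s6
LTS(Q): 12 reachable states
  t0 = a.(c.d.0 | a.c.0) + a.a.a.(0 | 0) + a.(c.d.0 | a.c.0) → --a--▸ t1, --a--▸ t2
  t1 = a.a.(0 | 0) → --a--▸ t3
  t2 = c.d.0 | a.c.0 → --a--▸ t4, --c--▸ t5
  t3 = a.(0 | 0) → --a--▸ t6
  t4 = c.d.0 | c.0 → --c--▸ t7, --c--▸ t8
  t5 = d.0 | a.c.0 → --a--▸ t8, --d--▸ t9
  t6 = 0 | 0 → deadlocked
  t7 = c.d.0 | 0 → --c--▸ t10
  t8 = d.0 | c.0 → --c--▸ t10, --d--▸ t11
  t9 = 0 | a.c.0 → --a--▸ t11
  t10 = d.0 | 0 → --d--▸ t6
  t11 = 0 | c.0 → --c--▸ t6
Bisimilarity quotient blocks:
  B0 = {s0, t0}
  B1 = {s2, t2}
  B2 = {s4, t4}
  B3 = {s7, t7}
  B4 = {s10, t10}
  B5 = {s6, t6}
  B6 = {s8, t8}
  B7 = {s11, t11}
  B8 = {s5, t5}
  B9 = {s9, t9}
  B10 = {s1, t1}
  B11 = {s3, t3}
s0 ∈ B0, t0 ∈ B0 → same block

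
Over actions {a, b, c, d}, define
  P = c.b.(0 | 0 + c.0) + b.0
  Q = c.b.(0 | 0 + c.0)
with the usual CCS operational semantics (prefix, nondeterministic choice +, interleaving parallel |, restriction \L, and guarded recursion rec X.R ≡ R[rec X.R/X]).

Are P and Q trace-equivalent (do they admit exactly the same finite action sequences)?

trace-distinct — witness ⟨b⟩

LTS(P): 4 reachable states
  p0 = c.b.(0 | 0 + c.0) + b.0 :: --b--▸ p1, --c--▸ p2
  p1 = 0 :: deadlocked
  p2 = b.(0 | 0 + c.0) :: --b--▸ p3
  p3 = 0 | 0 + c.0 :: --c--▸ p1
LTS(Q): 4 reachable states
  q0 = c.b.(0 | 0 + c.0) :: --c--▸ q1
  q1 = b.(0 | 0 + c.0) :: --b--▸ q2
  q2 = 0 | 0 + c.0 :: --c--▸ q3
  q3 = 0 :: deadlocked
Trace ⟨b⟩ through P, begin at {p0}:
  step 1 (b): {p1}
  P completes σ.
Trace ⟨b⟩ through Q, begin at {q0}:
  step 1 (b): ∅ (Q stuck)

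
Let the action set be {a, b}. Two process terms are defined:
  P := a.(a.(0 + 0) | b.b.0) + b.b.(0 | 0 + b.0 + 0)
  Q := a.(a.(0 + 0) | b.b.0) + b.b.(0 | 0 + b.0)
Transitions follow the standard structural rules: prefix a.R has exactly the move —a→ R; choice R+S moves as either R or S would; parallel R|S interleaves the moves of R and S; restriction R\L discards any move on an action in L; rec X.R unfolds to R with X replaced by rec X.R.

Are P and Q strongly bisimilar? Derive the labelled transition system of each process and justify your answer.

LTS(P): 10 reachable states
  s0 = a.(a.(0 + 0) | b.b.0) + b.b.(0 | 0 + b.0 + 0) → =a=> s1, =b=> s2
  s1 = a.(0 + 0) | b.b.0 → =a=> s3, =b=> s4
  s2 = b.(0 | 0 + b.0 + 0) → =b=> s5
  s3 = (0 + 0) | b.b.0 → =b=> s6
  s4 = a.(0 + 0) | b.0 → =a=> s6, =b=> s7
  s5 = 0 | 0 + b.0 + 0 → =b=> s8
  s6 = (0 + 0) | b.0 → =b=> s9
  s7 = a.(0 + 0) | 0 → =a=> s9
  s8 = 0 → ∅
  s9 = (0 + 0) | 0 → ∅
LTS(Q): 10 reachable states
  t0 = a.(a.(0 + 0) | b.b.0) + b.b.(0 | 0 + b.0) → =a=> t1, =b=> t2
  t1 = a.(0 + 0) | b.b.0 → =a=> t3, =b=> t4
  t2 = b.(0 | 0 + b.0) → =b=> t5
  t3 = (0 + 0) | b.b.0 → =b=> t6
  t4 = a.(0 + 0) | b.0 → =a=> t6, =b=> t7
  t5 = 0 | 0 + b.0 → =b=> t8
  t6 = (0 + 0) | b.0 → =b=> t9
  t7 = a.(0 + 0) | 0 → =a=> t9
  t8 = 0 → ∅
  t9 = (0 + 0) | 0 → ∅
Bisimilarity quotient blocks:
  B0 = {s0, t0}
  B1 = {s2, s3, t2, t3}
  B2 = {s5, s6, t5, t6}
  B3 = {s8, s9, t8, t9}
  B4 = {s1, t1}
  B5 = {s4, t4}
  B6 = {s7, t7}
s0 ∈ B0, t0 ∈ B0 → same block

P ~ Q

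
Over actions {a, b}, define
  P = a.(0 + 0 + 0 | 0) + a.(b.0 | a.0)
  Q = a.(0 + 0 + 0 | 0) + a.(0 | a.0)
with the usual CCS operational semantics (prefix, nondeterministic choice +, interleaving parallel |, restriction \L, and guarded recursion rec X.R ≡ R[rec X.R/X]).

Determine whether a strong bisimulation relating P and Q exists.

P's transition system — 6 states:
  s0 = a.(0 + 0 + 0 | 0) + a.(b.0 | a.0) | =a=> s1, =a=> s2
  s1 = 0 + 0 + 0 | 0 | deadlocked
  s2 = b.0 | a.0 | =a=> s3, =b=> s4
  s3 = b.0 | 0 | =b=> s5
  s4 = 0 | a.0 | =a=> s5
  s5 = 0 | 0 | deadlocked
Q's transition system — 4 states:
  t0 = a.(0 + 0 + 0 | 0) + a.(0 | a.0) | =a=> t1, =a=> t2
  t1 = 0 + 0 + 0 | 0 | deadlocked
  t2 = 0 | a.0 | =a=> t3
  t3 = 0 | 0 | deadlocked
Bisimilarity quotient blocks:
  B0 = {s0}
  B1 = {s2}
  B2 = {s4, t2}
  B3 = {s1, s5, t1, t3}
  B4 = {s3}
  B5 = {t0}
s0 ∈ B0, t0 ∈ B5 → different blocks

NO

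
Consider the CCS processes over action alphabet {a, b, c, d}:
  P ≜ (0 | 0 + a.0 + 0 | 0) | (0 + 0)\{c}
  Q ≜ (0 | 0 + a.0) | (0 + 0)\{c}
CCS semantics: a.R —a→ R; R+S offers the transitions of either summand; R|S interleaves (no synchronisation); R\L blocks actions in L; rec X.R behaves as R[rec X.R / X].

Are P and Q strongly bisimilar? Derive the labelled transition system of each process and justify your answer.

Reachable graph of P (2 states):
  s0 = (0 | 0 + a.0 + 0 | 0) | (0 + 0)\{c} ⊢ ··a··> s1
  s1 = 0 | (0 + 0)\{c} ⊢ deadlocked
Reachable graph of Q (2 states):
  t0 = (0 | 0 + a.0) | (0 + 0)\{c} ⊢ ··a··> t1
  t1 = 0 | (0 + 0)\{c} ⊢ deadlocked
Partition-refinement fixed point:
  B0 = {s0, t0}
  B1 = {s1, t1}
s0 ∈ B0, t0 ∈ B0 → same block

YES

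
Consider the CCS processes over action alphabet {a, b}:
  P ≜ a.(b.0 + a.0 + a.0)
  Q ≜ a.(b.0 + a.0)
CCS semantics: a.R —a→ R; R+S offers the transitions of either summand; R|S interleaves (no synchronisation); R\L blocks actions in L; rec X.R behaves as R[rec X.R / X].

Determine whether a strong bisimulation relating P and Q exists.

P ~ Q

Reachable graph of P (3 states):
  u0 = a.(b.0 + a.0 + a.0) → =a=> u1
  u1 = b.0 + a.0 + a.0 → =a=> u2, =b=> u2
  u2 = 0 → deadlocked
Reachable graph of Q (3 states):
  v0 = a.(b.0 + a.0) → =a=> v1
  v1 = b.0 + a.0 → =a=> v2, =b=> v2
  v2 = 0 → deadlocked
Coarsest stable partition (strong bisimilarity classes):
  B0 = {u0, v0}
  B1 = {u1, v1}
  B2 = {u2, v2}
u0 ∈ B0, v0 ∈ B0 → same block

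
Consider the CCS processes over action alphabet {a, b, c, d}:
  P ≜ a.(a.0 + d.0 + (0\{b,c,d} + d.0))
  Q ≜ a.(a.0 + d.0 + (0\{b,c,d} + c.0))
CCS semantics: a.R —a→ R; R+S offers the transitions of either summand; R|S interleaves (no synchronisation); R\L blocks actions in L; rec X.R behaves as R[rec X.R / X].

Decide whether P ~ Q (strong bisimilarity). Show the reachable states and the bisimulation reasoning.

LTS(P): 3 reachable states
  u0 = a.(a.0 + d.0 + (0\{b,c,d} + d.0)) → —a→ u1
  u1 = a.0 + d.0 + (0\{b,c,d} + d.0) → —a→ u2, —d→ u2
  u2 = 0 → ·
LTS(Q): 3 reachable states
  v0 = a.(a.0 + d.0 + (0\{b,c,d} + c.0)) → —a→ v1
  v1 = a.0 + d.0 + (0\{b,c,d} + c.0) → —a→ v2, —c→ v2, —d→ v2
  v2 = 0 → ·
Partition-refinement fixed point:
  B0 = {u0}
  B1 = {u1}
  B2 = {u2, v2}
  B3 = {v0}
  B4 = {v1}
u0 ∈ B0, v0 ∈ B3 → different blocks

NO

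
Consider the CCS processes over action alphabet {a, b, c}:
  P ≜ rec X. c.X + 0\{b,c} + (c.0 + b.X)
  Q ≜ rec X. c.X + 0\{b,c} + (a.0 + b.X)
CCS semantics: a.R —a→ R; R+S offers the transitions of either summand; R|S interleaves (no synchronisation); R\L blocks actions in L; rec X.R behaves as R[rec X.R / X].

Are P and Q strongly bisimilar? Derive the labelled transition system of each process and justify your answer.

Reachable graph of P (2 states):
  s0 = rec X. c.X + 0\{b,c} + (c.0 + b.X) | -b-> s0, -c-> s0, -c-> s1
  s1 = 0 | deadlocked
Reachable graph of Q (2 states):
  t0 = rec X. c.X + 0\{b,c} + (a.0 + b.X) | -a-> t1, -b-> t0, -c-> t0
  t1 = 0 | deadlocked
Coarsest stable partition (strong bisimilarity classes):
  B0 = {s0}
  B1 = {s1, t1}
  B2 = {t0}
s0 ∈ B0, t0 ∈ B2 → different blocks

P ≁ Q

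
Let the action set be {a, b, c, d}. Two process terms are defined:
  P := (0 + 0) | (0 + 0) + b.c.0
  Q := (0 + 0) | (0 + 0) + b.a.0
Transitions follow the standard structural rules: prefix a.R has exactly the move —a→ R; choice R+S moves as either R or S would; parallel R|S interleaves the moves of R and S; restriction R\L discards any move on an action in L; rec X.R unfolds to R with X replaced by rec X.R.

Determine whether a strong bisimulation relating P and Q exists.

Reachable graph of P (3 states):
  m0 = (0 + 0) | (0 + 0) + b.c.0 → ··b··> m1
  m1 = c.0 → ··c··> m2
  m2 = 0 → stopped
Reachable graph of Q (3 states):
  n0 = (0 + 0) | (0 + 0) + b.a.0 → ··b··> n1
  n1 = a.0 → ··a··> n2
  n2 = 0 → stopped
Coarsest stable partition (strong bisimilarity classes):
  B0 = {m0}
  B1 = {m1}
  B2 = {m2, n2}
  B3 = {n0}
  B4 = {n1}
m0 ∈ B0, n0 ∈ B3 → different blocks

P ≁ Q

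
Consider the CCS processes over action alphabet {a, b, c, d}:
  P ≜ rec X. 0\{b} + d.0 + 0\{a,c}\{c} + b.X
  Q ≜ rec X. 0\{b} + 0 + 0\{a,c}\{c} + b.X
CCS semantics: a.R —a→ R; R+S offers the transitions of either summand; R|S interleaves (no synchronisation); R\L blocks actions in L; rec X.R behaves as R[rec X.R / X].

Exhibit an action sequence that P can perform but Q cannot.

d

P's transition system — 2 states:
  p0 = rec X. 0\{b} + d.0 + 0\{a,c}\{c} + b.X :: -b-> p0, -d-> p1
  p1 = 0 :: ·
Q's transition system — 1 states:
  q0 = rec X. 0\{b} + 0 + 0\{a,c}\{c} + b.X :: -b-> q0
Run σ = ⟨d⟩ on P: start {p0}
  [1] d ⇒ {p1}
  — P admits the full trace.
Run σ = ⟨d⟩ on Q: start {q0}
  [1] d ⇒ ∅  — Q cannot continue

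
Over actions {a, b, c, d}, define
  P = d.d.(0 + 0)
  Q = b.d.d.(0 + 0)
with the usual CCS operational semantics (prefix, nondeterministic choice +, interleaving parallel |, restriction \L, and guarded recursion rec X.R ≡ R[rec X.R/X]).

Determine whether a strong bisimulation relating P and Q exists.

P's transition system — 3 states:
  s0 = d.d.(0 + 0) has moves --d--▸ s1
  s1 = d.(0 + 0) has moves --d--▸ s2
  s2 = 0 + 0 has moves ∅
Q's transition system — 4 states:
  t0 = b.d.d.(0 + 0) has moves --b--▸ t1
  t1 = d.d.(0 + 0) has moves --d--▸ t2
  t2 = d.(0 + 0) has moves --d--▸ t3
  t3 = 0 + 0 has moves ∅
Bisimilarity quotient blocks:
  B0 = {s0, t1}
  B1 = {s1, t2}
  B2 = {s2, t3}
  B3 = {t0}
s0 ∈ B0, t0 ∈ B3 → different blocks

NO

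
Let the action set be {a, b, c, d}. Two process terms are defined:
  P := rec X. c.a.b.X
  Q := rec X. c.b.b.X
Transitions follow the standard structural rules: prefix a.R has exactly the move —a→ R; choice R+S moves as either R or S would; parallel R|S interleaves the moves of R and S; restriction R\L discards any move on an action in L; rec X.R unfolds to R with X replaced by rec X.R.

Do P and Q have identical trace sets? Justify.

trace-distinct — witness ⟨ca⟩

P's transition system — 3 states:
  s0 = rec X. c.a.b.X has moves =c=> s1
  s1 = a.b.(rec X. c.a.b.X) has moves =a=> s2
  s2 = b.(rec X. c.a.b.X) has moves =b=> s0
Q's transition system — 3 states:
  t0 = rec X. c.b.b.X has moves =c=> t1
  t1 = b.b.(rec X. c.b.b.X) has moves =b=> t2
  t2 = b.(rec X. c.b.b.X) has moves =b=> t0
Trace ⟨ca⟩ through P, begin at {s0}:
  step 1 (c): {s1}
  step 2 (a): {s2}
  — P admits the full trace.
Trace ⟨ca⟩ through Q, begin at {t0}:
  step 1 (c): {t1}
  step 2 (a): no successor for Q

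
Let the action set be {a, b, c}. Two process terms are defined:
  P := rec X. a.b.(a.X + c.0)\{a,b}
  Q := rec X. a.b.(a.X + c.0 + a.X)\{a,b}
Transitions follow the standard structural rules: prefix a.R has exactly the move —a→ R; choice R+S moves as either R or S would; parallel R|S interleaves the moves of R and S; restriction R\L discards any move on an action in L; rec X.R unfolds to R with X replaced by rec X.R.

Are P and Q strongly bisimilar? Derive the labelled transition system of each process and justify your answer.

LTS(P): 4 reachable states
  p0 = rec X. a.b.(a.X + c.0)\{a,b} ⊢ -a-> p1
  p1 = b.(a.(rec X. a.b.(a.X + c.0)\{a,b}) + c.0)\{a,b} ⊢ -b-> p2
  p2 = (a.(rec X. a.b.(a.X + c.0)\{a,b}) + c.0)\{a,b} ⊢ -c-> p3
  p3 = 0\{a,b} ⊢ deadlocked
LTS(Q): 4 reachable states
  q0 = rec X. a.b.(a.X + c.0 + a.X)\{a,b} ⊢ -a-> q1
  q1 = b.(a.(rec X. a.b.(a.X + c.0 + a.X)\{a,b}) + c.0 + a.(rec X. a.b.(a.X + c.0 + a.X)\{a,b}))\{a,b} ⊢ -b-> q2
  q2 = (a.(rec X. a.b.(a.X + c.0 + a.X)\{a,b}) + c.0 + a.(rec X. a.b.(a.X + c.0 + a.X)\{a,b}))\{a,b} ⊢ -c-> q3
  q3 = 0\{a,b} ⊢ deadlocked
Bisimilarity quotient blocks:
  B0 = {p0, q0}
  B1 = {p1, q1}
  B2 = {p2, q2}
  B3 = {p3, q3}
p0 ∈ B0, q0 ∈ B0 → same block

P ~ Q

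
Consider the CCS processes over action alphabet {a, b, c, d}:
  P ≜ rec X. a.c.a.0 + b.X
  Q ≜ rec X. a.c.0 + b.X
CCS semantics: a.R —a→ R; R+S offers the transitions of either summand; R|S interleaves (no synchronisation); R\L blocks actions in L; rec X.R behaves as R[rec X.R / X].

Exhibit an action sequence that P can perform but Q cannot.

aca

Reachable graph of P (4 states):
  s0 = rec X. a.c.a.0 + b.X | ··a··> s1, ··b··> s0
  s1 = c.a.0 | ··c··> s2
  s2 = a.0 | ··a··> s3
  s3 = 0 | ·
Reachable graph of Q (3 states):
  t0 = rec X. a.c.0 + b.X | ··a··> t1, ··b··> t0
  t1 = c.0 | ··c··> t2
  t2 = 0 | ·
Executing aca from P (initial set {s0}):
  after a @ step 1: {s1}
  after c @ step 2: {s2}
  after a @ step 3: {s3}
  — P admits the full trace.
Executing aca from Q (initial set {t0}):
  after a @ step 1: {t1}
  after c @ step 2: {t2}
  after a @ step 3: no successor for Q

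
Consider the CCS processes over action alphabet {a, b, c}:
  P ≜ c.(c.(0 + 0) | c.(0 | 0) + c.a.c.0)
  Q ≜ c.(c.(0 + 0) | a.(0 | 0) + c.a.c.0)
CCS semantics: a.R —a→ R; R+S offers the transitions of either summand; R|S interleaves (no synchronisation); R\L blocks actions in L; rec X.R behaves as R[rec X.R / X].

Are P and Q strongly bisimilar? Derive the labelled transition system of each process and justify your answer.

P ≁ Q

P's transition system — 8 states:
  u0 = c.(c.(0 + 0) | c.(0 | 0) + c.a.c.0) → --c--▸ u1
  u1 = c.(0 + 0) | c.(0 | 0) + c.a.c.0 → --c--▸ u2, --c--▸ u3, --c--▸ u4
  u2 = (0 + 0) | c.(0 | 0) → --c--▸ u5
  u3 = a.c.0 → --a--▸ u6
  u4 = c.(0 + 0) | (0 | 0) → --c--▸ u5
  u5 = (0 + 0) | (0 | 0) → ·
  u6 = c.0 → --c--▸ u7
  u7 = 0 → ·
Q's transition system — 8 states:
  v0 = c.(c.(0 + 0) | a.(0 | 0) + c.a.c.0) → --c--▸ v1
  v1 = c.(0 + 0) | a.(0 | 0) + c.a.c.0 → --a--▸ v2, --c--▸ v3, --c--▸ v4
  v2 = c.(0 + 0) | (0 | 0) → --c--▸ v5
  v3 = (0 + 0) | a.(0 | 0) → --a--▸ v5
  v4 = a.c.0 → --a--▸ v6
  v5 = (0 + 0) | (0 | 0) → ·
  v6 = c.0 → --c--▸ v7
  v7 = 0 → ·
Partition-refinement fixed point:
  B0 = {u0}
  B1 = {u1}
  B2 = {u3, v4}
  B3 = {u2, u4, u6, v2, v6}
  B4 = {u5, u7, v5, v7}
  B5 = {v0}
  B6 = {v1}
  B7 = {v3}
u0 ∈ B0, v0 ∈ B5 → different blocks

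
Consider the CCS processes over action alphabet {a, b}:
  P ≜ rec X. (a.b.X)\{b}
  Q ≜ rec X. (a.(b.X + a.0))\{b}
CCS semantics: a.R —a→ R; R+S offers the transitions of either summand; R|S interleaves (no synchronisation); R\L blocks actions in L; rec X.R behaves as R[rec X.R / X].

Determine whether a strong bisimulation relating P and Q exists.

P ≁ Q

P's transition system — 2 states:
  s0 = rec X. (a.b.X)\{b} :: ··a··> s1
  s1 = (b.(rec X. (a.b.X)\{b}))\{b} :: (no moves)
Q's transition system — 3 states:
  t0 = rec X. (a.(b.X + a.0))\{b} :: ··a··> t1
  t1 = (b.(rec X. (a.(b.X + a.0))\{b}) + a.0)\{b} :: ··a··> t2
  t2 = 0\{b} :: (no moves)
Bisimilarity quotient blocks:
  B0 = {s0, t1}
  B1 = {s1, t2}
  B2 = {t0}
s0 ∈ B0, t0 ∈ B2 → different blocks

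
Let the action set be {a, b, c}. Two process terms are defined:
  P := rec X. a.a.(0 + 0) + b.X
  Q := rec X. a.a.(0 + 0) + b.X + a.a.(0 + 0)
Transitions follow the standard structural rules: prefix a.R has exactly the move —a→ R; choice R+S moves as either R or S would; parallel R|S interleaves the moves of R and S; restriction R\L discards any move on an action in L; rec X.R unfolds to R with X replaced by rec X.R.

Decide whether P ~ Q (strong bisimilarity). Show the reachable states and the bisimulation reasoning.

P's transition system — 3 states:
  m0 = rec X. a.a.(0 + 0) + b.X has moves —a→ m1, —b→ m0
  m1 = a.(0 + 0) has moves —a→ m2
  m2 = 0 + 0 has moves deadlocked
Q's transition system — 3 states:
  n0 = rec X. a.a.(0 + 0) + b.X + a.a.(0 + 0) has moves —a→ n1, —b→ n0
  n1 = a.(0 + 0) has moves —a→ n2
  n2 = 0 + 0 has moves deadlocked
Coarsest stable partition (strong bisimilarity classes):
  B0 = {m0, n0}
  B1 = {m1, n1}
  B2 = {m2, n2}
m0 ∈ B0, n0 ∈ B0 → same block

bisimilar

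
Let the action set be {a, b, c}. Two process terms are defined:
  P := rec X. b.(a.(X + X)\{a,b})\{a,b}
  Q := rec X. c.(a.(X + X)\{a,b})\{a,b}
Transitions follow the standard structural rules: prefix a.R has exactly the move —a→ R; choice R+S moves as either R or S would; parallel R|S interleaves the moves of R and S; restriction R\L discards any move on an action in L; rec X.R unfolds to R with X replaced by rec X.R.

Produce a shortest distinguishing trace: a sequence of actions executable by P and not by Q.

b

Reachable graph of P (2 states):
  m0 = rec X. b.(a.(X + X)\{a,b})\{a,b} ⊢ -b-> m1
  m1 = (a.((rec X. b.(a.(X + X)\{a,b})\{a,b}) + (rec X. b.(a.(X + X)\{a,b})\{a,b}))\{a,b})\{a,b} ⊢ ∅
Reachable graph of Q (2 states):
  n0 = rec X. c.(a.(X + X)\{a,b})\{a,b} ⊢ -c-> n1
  n1 = (a.((rec X. c.(a.(X + X)\{a,b})\{a,b}) + (rec X. c.(a.(X + X)\{a,b})\{a,b}))\{a,b})\{a,b} ⊢ ∅
Trace ⟨b⟩ through P, begin at {m0}:
  step 1 (b): {m1}
  P completes σ.
Trace ⟨b⟩ through Q, begin at {n0}:
  step 1 (b): no successor for Q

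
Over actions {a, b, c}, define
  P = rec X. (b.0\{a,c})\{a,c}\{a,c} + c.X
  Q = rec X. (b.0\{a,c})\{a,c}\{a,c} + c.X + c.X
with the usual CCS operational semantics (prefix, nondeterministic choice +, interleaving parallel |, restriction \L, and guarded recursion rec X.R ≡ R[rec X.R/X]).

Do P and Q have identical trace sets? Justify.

LTS(P): 2 reachable states
  m0 = rec X. (b.0\{a,c})\{a,c}\{a,c} + c.X ⊢ —b→ m1, —c→ m0
  m1 = 0\{a,c}\{a,c}\{a,c} ⊢ ·
LTS(Q): 2 reachable states
  n0 = rec X. (b.0\{a,c})\{a,c}\{a,c} + c.X + c.X ⊢ —b→ n1, —c→ n0
  n1 = 0\{a,c}\{a,c}\{a,c} ⊢ ·
Coarsest stable partition (strong bisimilarity classes):
  B0 = {m0, n0}
  B1 = {m1, n1}
m0 ∈ B0, n0 ∈ B0 → same block
Bisimilar ⇒ trace-equivalent.

traces(P) = traces(Q)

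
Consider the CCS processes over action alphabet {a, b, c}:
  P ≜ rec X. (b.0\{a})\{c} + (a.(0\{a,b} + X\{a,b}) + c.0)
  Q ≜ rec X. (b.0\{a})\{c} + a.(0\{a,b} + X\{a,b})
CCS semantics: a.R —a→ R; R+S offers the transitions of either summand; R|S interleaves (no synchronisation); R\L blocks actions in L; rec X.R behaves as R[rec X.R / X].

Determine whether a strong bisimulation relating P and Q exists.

not bisimilar

P's transition system — 5 states:
  u0 = rec X. (b.0\{a})\{c} + (a.(0\{a,b} + X\{a,b}) + c.0) ⊢ ··a··> u1, ··b··> u2, ··c··> u3
  u1 = 0\{a,b} + (rec X. (b.0\{a})\{c} + (a.(0\{a,b} + X\{a,b}) + c.0))\{a,b} ⊢ ··c··> u4
  u2 = 0\{a}\{c} ⊢ stopped
  u3 = 0 ⊢ stopped
  u4 = 0\{a,b} ⊢ stopped
Q's transition system — 3 states:
  v0 = rec X. (b.0\{a})\{c} + a.(0\{a,b} + X\{a,b}) ⊢ ··a··> v1, ··b··> v2
  v1 = 0\{a,b} + (rec X. (b.0\{a})\{c} + a.(0\{a,b} + X\{a,b}))\{a,b} ⊢ stopped
  v2 = 0\{a}\{c} ⊢ stopped
Partition-refinement fixed point:
  B0 = {u0}
  B1 = {u2, u3, u4, v1, v2}
  B2 = {u1}
  B3 = {v0}
u0 ∈ B0, v0 ∈ B3 → different blocks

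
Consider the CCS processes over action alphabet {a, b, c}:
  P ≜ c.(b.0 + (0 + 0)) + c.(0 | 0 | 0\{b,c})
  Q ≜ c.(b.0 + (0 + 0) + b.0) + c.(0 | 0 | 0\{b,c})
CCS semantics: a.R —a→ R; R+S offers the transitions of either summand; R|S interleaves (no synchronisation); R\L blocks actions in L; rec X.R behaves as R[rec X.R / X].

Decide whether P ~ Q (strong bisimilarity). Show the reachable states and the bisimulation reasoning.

LTS(P): 4 reachable states
  p0 = c.(b.0 + (0 + 0)) + c.(0 | 0 | 0\{b,c}) | ··c··> p1, ··c··> p2
  p1 = 0 | 0 | 0\{b,c} | ·
  p2 = b.0 + (0 + 0) | ··b··> p3
  p3 = 0 | ·
LTS(Q): 4 reachable states
  q0 = c.(b.0 + (0 + 0) + b.0) + c.(0 | 0 | 0\{b,c}) | ··c··> q1, ··c··> q2
  q1 = 0 | 0 | 0\{b,c} | ·
  q2 = b.0 + (0 + 0) + b.0 | ··b··> q3
  q3 = 0 | ·
Bisimilarity quotient blocks:
  B0 = {p0, q0}
  B1 = {p1, p3, q1, q3}
  B2 = {p2, q2}
p0 ∈ B0, q0 ∈ B0 → same block

YES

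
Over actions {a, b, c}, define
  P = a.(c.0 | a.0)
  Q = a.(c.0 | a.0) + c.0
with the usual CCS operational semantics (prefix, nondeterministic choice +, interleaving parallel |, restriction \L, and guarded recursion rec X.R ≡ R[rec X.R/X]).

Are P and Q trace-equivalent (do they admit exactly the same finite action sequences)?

trace-distinct — witness ⟨c⟩

LTS(P): 5 reachable states
  s0 = a.(c.0 | a.0) → -a-> s1
  s1 = c.0 | a.0 → -a-> s2, -c-> s3
  s2 = c.0 | 0 → -c-> s4
  s3 = 0 | a.0 → -a-> s4
  s4 = 0 | 0 → stopped
LTS(Q): 6 reachable states
  t0 = a.(c.0 | a.0) + c.0 → -a-> t1, -c-> t2
  t1 = c.0 | a.0 → -a-> t3, -c-> t4
  t2 = 0 → stopped
  t3 = c.0 | 0 → -c-> t5
  t4 = 0 | a.0 → -a-> t5
  t5 = 0 | 0 → stopped
Trace ⟨c⟩ through Q, begin at {t0}:
  after c @ step 1: {t2}
  ✓ Q
Trace ⟨c⟩ through P, begin at {s0}:
  after c @ step 1: ∅  — P cannot continue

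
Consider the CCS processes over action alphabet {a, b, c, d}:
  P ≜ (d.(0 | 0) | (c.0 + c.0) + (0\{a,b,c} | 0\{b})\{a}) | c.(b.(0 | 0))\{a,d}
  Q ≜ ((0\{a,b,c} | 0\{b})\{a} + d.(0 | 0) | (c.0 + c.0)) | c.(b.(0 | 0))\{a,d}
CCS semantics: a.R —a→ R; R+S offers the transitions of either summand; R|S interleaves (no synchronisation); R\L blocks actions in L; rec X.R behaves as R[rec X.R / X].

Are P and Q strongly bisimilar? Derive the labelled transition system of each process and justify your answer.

YES

P's transition system — 12 states:
  p0 = (d.(0 | 0) | (c.0 + c.0) + (0\{a,b,c} | 0\{b})\{a}) | c.(b.(0 | 0))\{a,d} | —c→ p1, —c→ p2, —d→ p3
  p1 = (d.(0 | 0) | (c.0 + c.0) + (0\{a,b,c} | 0\{b})\{a}) | (b.(0 | 0))\{a,d} | —b→ p4, —c→ p5, —d→ p6
  p2 = d.(0 | 0) | 0 | c.(b.(0 | 0))\{a,d} | —c→ p5, —d→ p7
  p3 = 0 | 0 | (c.0 + c.0) | c.(b.(0 | 0))\{a,d} | —c→ p6, —c→ p7
  p4 = (d.(0 | 0) | (c.0 + c.0) + (0\{a,b,c} | 0\{b})\{a}) | (0 | 0)\{a,d} | —c→ p8, —d→ p9
  p5 = d.(0 | 0) | 0 | (b.(0 | 0))\{a,d} | —b→ p8, —d→ p10
  p6 = 0 | 0 | (c.0 + c.0) | (b.(0 | 0))\{a,d} | —b→ p9, —c→ p10
  p7 = 0 | 0 | 0 | c.(b.(0 | 0))\{a,d} | —c→ p10
  p8 = d.(0 | 0) | 0 | (0 | 0)\{a,d} | —d→ p11
  p9 = 0 | 0 | (c.0 + c.0) | (0 | 0)\{a,d} | —c→ p11
  p10 = 0 | 0 | 0 | (b.(0 | 0))\{a,d} | —b→ p11
  p11 = 0 | 0 | 0 | (0 | 0)\{a,d} | ∅
Q's transition system — 12 states:
  q0 = ((0\{a,b,c} | 0\{b})\{a} + d.(0 | 0) | (c.0 + c.0)) | c.(b.(0 | 0))\{a,d} | —c→ q1, —c→ q2, —d→ q3
  q1 = ((0\{a,b,c} | 0\{b})\{a} + d.(0 | 0) | (c.0 + c.0)) | (b.(0 | 0))\{a,d} | —b→ q4, —c→ q5, —d→ q6
  q2 = d.(0 | 0) | 0 | c.(b.(0 | 0))\{a,d} | —c→ q5, —d→ q7
  q3 = 0 | 0 | (c.0 + c.0) | c.(b.(0 | 0))\{a,d} | —c→ q6, —c→ q7
  q4 = ((0\{a,b,c} | 0\{b})\{a} + d.(0 | 0) | (c.0 + c.0)) | (0 | 0)\{a,d} | —c→ q8, —d→ q9
  q5 = d.(0 | 0) | 0 | (b.(0 | 0))\{a,d} | —b→ q8, —d→ q10
  q6 = 0 | 0 | (c.0 + c.0) | (b.(0 | 0))\{a,d} | —b→ q9, —c→ q10
  q7 = 0 | 0 | 0 | c.(b.(0 | 0))\{a,d} | —c→ q10
  q8 = d.(0 | 0) | 0 | (0 | 0)\{a,d} | —d→ q11
  q9 = 0 | 0 | (c.0 + c.0) | (0 | 0)\{a,d} | —c→ q11
  q10 = 0 | 0 | 0 | (b.(0 | 0))\{a,d} | —b→ q11
  q11 = 0 | 0 | 0 | (0 | 0)\{a,d} | ∅
Bisimilarity quotient blocks:
  B0 = {p0, q0}
  B1 = {p2, q2}
  B2 = {p5, q5}
  B3 = {p10, q10}
  B4 = {p11, q11}
  B5 = {p8, q8}
  B6 = {p7, q7}
  B7 = {p1, q1}
  B8 = {p4, q4}
  B9 = {p9, q9}
  B10 = {p6, q6}
  B11 = {p3, q3}
p0 ∈ B0, q0 ∈ B0 → same block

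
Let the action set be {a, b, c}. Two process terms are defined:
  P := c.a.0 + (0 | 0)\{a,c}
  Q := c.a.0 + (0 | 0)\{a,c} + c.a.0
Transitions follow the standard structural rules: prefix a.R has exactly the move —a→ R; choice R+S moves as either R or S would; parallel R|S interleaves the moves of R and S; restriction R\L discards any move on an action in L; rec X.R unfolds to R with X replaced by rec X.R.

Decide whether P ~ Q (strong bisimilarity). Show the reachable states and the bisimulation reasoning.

P's transition system — 3 states:
  m0 = c.a.0 + (0 | 0)\{a,c} has moves =c=> m1
  m1 = a.0 has moves =a=> m2
  m2 = 0 has moves deadlocked
Q's transition system — 3 states:
  n0 = c.a.0 + (0 | 0)\{a,c} + c.a.0 has moves =c=> n1
  n1 = a.0 has moves =a=> n2
  n2 = 0 has moves deadlocked
Bisimilarity quotient blocks:
  B0 = {m0, n0}
  B1 = {m1, n1}
  B2 = {m2, n2}
m0 ∈ B0, n0 ∈ B0 → same block

YES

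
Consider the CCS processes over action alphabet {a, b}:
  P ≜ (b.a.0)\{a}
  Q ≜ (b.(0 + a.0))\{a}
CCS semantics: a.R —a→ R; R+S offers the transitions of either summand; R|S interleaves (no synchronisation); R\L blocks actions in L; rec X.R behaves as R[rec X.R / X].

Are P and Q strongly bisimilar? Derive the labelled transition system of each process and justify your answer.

Reachable graph of P (2 states):
  p0 = (b.a.0)\{a} ⊢ ··b··> p1
  p1 = (a.0)\{a} ⊢ ·
Reachable graph of Q (2 states):
  q0 = (b.(0 + a.0))\{a} ⊢ ··b··> q1
  q1 = (0 + a.0)\{a} ⊢ ·
Coarsest stable partition (strong bisimilarity classes):
  B0 = {p0, q0}
  B1 = {p1, q1}
p0 ∈ B0, q0 ∈ B0 → same block

bisimilar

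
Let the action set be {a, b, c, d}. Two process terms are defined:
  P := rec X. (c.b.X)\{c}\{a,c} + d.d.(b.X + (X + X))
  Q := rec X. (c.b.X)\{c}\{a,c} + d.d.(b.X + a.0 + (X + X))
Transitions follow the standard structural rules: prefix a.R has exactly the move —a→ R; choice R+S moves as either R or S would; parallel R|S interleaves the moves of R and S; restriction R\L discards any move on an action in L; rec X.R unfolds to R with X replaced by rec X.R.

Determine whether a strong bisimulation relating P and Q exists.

NO

Reachable graph of P (3 states):
  p0 = rec X. (c.b.X)\{c}\{a,c} + d.d.(b.X + (X + X)) → --d--▸ p1
  p1 = d.(b.(rec X. (c.b.X)\{c}\{a,c} + d.d.(b.X + (X + X))) + ((rec X. (c.b.X)\{c}\{a,c} + d.d.(b.X + (X + X))) + (rec X. (c.b.X)\{c}\{a,c} + d.d.(b.X + (X + X))))) → --d--▸ p2
  p2 = b.(rec X. (c.b.X)\{c}\{a,c} + d.d.(b.X + (X + X))) + ((rec X. (c.b.X)\{c}\{a,c} + d.d.(b.X + (X + X))) + (rec X. (c.b.X)\{c}\{a,c} + d.d.(b.X + (X + X)))) → --b--▸ p0, --d--▸ p1
Reachable graph of Q (4 states):
  q0 = rec X. (c.b.X)\{c}\{a,c} + d.d.(b.X + a.0 + (X + X)) → --d--▸ q1
  q1 = d.(b.(rec X. (c.b.X)\{c}\{a,c} + d.d.(b.X + a.0 + (X + X))) + a.0 + ((rec X. (c.b.X)\{c}\{a,c} + d.d.(b.X + a.0 + (X + X))) + (rec X. (c.b.X)\{c}\{a,c} + d.d.(b.X + a.0 + (X + X))))) → --d--▸ q2
  q2 = b.(rec X. (c.b.X)\{c}\{a,c} + d.d.(b.X + a.0 + (X + X))) + a.0 + ((rec X. (c.b.X)\{c}\{a,c} + d.d.(b.X + a.0 + (X + X))) + (rec X. (c.b.X)\{c}\{a,c} + d.d.(b.X + a.0 + (X + X)))) → --a--▸ q3, --b--▸ q0, --d--▸ q1
  q3 = 0 → ∅
Partition-refinement fixed point:
  B0 = {p0}
  B1 = {p1}
  B2 = {p2}
  B3 = {q0}
  B4 = {q1}
  B5 = {q2}
  B6 = {q3}
p0 ∈ B0, q0 ∈ B3 → different blocks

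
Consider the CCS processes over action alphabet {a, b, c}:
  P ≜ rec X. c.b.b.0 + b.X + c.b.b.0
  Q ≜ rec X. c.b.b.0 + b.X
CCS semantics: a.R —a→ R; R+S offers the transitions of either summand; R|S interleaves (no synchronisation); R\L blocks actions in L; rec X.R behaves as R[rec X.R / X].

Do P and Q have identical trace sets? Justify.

trace-equivalent

LTS(P): 4 reachable states
  s0 = rec X. c.b.b.0 + b.X + c.b.b.0 :: ··b··> s0, ··c··> s1
  s1 = b.b.0 :: ··b··> s2
  s2 = b.0 :: ··b··> s3
  s3 = 0 :: stopped
LTS(Q): 4 reachable states
  t0 = rec X. c.b.b.0 + b.X :: ··b··> t0, ··c··> t1
  t1 = b.b.0 :: ··b··> t2
  t2 = b.0 :: ··b··> t3
  t3 = 0 :: stopped
Bisimilarity quotient blocks:
  B0 = {s0, t0}
  B1 = {s1, t1}
  B2 = {s2, t2}
  B3 = {s3, t3}
s0 ∈ B0, t0 ∈ B0 → same block
Bisimilar ⇒ trace-equivalent.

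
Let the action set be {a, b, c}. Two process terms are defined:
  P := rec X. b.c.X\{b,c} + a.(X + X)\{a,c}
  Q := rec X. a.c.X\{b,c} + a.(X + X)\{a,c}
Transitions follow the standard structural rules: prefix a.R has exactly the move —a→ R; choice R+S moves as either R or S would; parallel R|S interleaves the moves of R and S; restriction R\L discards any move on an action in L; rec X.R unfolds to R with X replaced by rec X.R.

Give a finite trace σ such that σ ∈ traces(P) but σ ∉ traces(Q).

b

Reachable graph of P (6 states):
  u0 = rec X. b.c.X\{b,c} + a.(X + X)\{a,c} | -a-> u1, -b-> u2
  u1 = ((rec X. b.c.X\{b,c} + a.(X + X)\{a,c}) + (rec X. b.c.X\{b,c} + a.(X + X)\{a,c}))\{a,c} | -b-> u3
  u2 = c.(rec X. b.c.X\{b,c} + a.(X + X)\{a,c})\{b,c} | -c-> u4
  u3 = (c.(rec X. b.c.X\{b,c} + a.(X + X)\{a,c})\{b,c})\{a,c} | stopped
  u4 = (rec X. b.c.X\{b,c} + a.(X + X)\{a,c})\{b,c} | -a-> u5
  u5 = ((rec X. b.c.X\{b,c} + a.(X + X)\{a,c}) + (rec X. b.c.X\{b,c} + a.(X + X)\{a,c}))\{a,c}\{b,c} | stopped
Reachable graph of Q (6 states):
  v0 = rec X. a.c.X\{b,c} + a.(X + X)\{a,c} | -a-> v1, -a-> v2
  v1 = ((rec X. a.c.X\{b,c} + a.(X + X)\{a,c}) + (rec X. a.c.X\{b,c} + a.(X + X)\{a,c}))\{a,c} | stopped
  v2 = c.(rec X. a.c.X\{b,c} + a.(X + X)\{a,c})\{b,c} | -c-> v3
  v3 = (rec X. a.c.X\{b,c} + a.(X + X)\{a,c})\{b,c} | -a-> v4, -a-> v5
  v4 = ((rec X. a.c.X\{b,c} + a.(X + X)\{a,c}) + (rec X. a.c.X\{b,c} + a.(X + X)\{a,c}))\{a,c}\{b,c} | stopped
  v5 = (c.(rec X. a.c.X\{b,c} + a.(X + X)\{a,c})\{b,c})\{b,c} | stopped
Run σ = ⟨b⟩ on P: start {u0}
  [1] b ⇒ {u2}
  ✓ P
Run σ = ⟨b⟩ on Q: start {v0}
  [1] b ⇒ ∅ (Q stuck)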